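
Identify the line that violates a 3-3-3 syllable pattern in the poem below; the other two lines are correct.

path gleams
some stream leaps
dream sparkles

Line 1: path(1) + gleams(1) = 2 (expected 3)
Line 2: some(1) + stream(1) + leaps(1) = 3 ✓
Line 3: dream(1) + sparkles(2) = 3 ✓

The first line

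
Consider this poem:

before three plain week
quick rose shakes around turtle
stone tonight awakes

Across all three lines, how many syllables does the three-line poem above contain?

Line 1: before(2) + three(1) + plain(1) + week(1) = 5
Line 2: quick(1) + rose(1) + shakes(1) + around(2) + turtle(2) = 7
Line 3: stone(1) + tonight(2) + awakes(2) = 5
Total: 5 + 7 + 5 = 17

17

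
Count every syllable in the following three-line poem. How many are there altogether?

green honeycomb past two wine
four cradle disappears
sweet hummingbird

17

Line 1: green (1), honeycomb (3), past (1), two (1), wine (1) → 7
Line 2: four (1), cradle (2), disappears (3) → 6
Line 3: sweet (1), hummingbird (3) → 4
Total: 7 + 6 + 4 = 17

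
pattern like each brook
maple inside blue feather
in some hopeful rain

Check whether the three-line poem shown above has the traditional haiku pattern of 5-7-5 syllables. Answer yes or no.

Line 1: pattern(2) + like(1) + each(1) + brook(1) = 5 ✓
Line 2: maple(2) + inside(2) + blue(1) + feather(2) = 7 ✓
Line 3: in(1) + some(1) + hopeful(2) + rain(1) = 5 ✓

Yes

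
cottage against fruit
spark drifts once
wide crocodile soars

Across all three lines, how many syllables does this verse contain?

13

Line 1: cottage (2), against (2), fruit (1) → 5
Line 2: spark (1), drifts (1), once (1) → 3
Line 3: wide (1), crocodile (3), soars (1) → 5
Total: 5 + 3 + 5 = 13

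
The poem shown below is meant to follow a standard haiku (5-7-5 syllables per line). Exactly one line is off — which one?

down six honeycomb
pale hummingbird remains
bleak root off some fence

Line 1: "down six honeycomb": 1+1+3 = 5 ✓
Line 2: "pale hummingbird remains": 1+3+2 = 6 (expected 7)
Line 3: "bleak root off some fence": 1+1+1+1+1 = 5 ✓

Line 2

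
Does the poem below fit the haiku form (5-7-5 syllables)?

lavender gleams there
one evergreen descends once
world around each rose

Yes

Line 1: "lavender gleams there": 3+1+1 = 5 ✓
Line 2: "one evergreen descends once": 1+3+2+1 = 7 ✓
Line 3: "world around each rose": 1+2+1+1 = 5 ✓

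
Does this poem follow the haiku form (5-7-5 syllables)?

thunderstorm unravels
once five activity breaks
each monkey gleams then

Line 1: "thunderstorm unravels": 3+3 = 6 (expected 5)
Line 2: "once five activity breaks": 1+1+4+1 = 7 ✓
Line 3: "each monkey gleams then": 1+2+1+1 = 5 ✓

No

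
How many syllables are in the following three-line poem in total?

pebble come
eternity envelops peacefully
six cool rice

Line 1: pebble (2), come (1) → 3
Line 2: eternity (4), envelops (3), peacefully (3) → 10
Line 3: six (1), cool (1), rice (1) → 3
Total: 3 + 10 + 3 = 16

16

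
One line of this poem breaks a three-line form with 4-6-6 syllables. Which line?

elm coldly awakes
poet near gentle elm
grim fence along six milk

Line 1: elm (1), coldly (2), awakes (2) → 5 (expected 4)
Line 2: poet (2), near (1), gentle (2), elm (1) → 6 ✓
Line 3: grim (1), fence (1), along (2), six (1), milk (1) → 6 ✓

Line 1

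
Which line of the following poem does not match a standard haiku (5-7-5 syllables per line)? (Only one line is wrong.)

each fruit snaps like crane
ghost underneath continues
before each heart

Line 3

Line 1: each(1) + fruit(1) + snaps(1) + like(1) + crane(1) = 5 ✓
Line 2: ghost(1) + underneath(3) + continues(3) = 7 ✓
Line 3: before(2) + each(1) + heart(1) = 4 (expected 5)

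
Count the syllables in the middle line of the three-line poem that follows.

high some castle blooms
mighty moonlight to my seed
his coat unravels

The middle line: "mighty moonlight to my seed": 2+2+1+1+1 = 7

7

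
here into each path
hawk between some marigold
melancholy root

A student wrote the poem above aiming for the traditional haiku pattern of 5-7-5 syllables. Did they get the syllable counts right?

Yes

Line 1: here(1) + into(2) + each(1) + path(1) = 5 ✓
Line 2: hawk(1) + between(2) + some(1) + marigold(3) = 7 ✓
Line 3: melancholy(4) + root(1) = 5 ✓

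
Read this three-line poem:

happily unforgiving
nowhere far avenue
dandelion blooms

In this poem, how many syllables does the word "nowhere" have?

2

"nowhere" has 2 syllables.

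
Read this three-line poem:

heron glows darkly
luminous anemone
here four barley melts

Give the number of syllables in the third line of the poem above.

5

The third line: here(1) + four(1) + barley(2) + melts(1) = 5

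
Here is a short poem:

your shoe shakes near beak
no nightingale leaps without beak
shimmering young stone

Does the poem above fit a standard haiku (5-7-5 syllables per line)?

No

Line 1: "your shoe shakes near beak": 1+1+1+1+1 = 5 ✓
Line 2: "no nightingale leaps without beak": 1+3+1+2+1 = 8 (expected 7)
Line 3: "shimmering young stone": 3+1+1 = 5 ✓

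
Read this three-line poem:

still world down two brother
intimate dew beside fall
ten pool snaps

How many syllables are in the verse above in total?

Line 1: still(1) + world(1) + down(1) + two(1) + brother(2) = 6
Line 2: intimate(3) + dew(1) + beside(2) + fall(1) = 7
Line 3: ten(1) + pool(1) + snaps(1) = 3
Total: 6 + 7 + 3 = 16

16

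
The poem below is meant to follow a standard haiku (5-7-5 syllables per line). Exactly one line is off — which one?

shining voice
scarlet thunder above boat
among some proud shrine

Line 1: shining(2) + voice(1) = 3 (expected 5)
Line 2: scarlet(2) + thunder(2) + above(2) + boat(1) = 7 ✓
Line 3: among(2) + some(1) + proud(1) + shrine(1) = 5 ✓

Line 1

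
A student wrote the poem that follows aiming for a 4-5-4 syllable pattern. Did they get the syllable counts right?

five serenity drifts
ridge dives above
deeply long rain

No

Line 1: five (1), serenity (4), drifts (1) → 6 (expected 4)
Line 2: ridge (1), dives (1), above (2) → 4 (expected 5)
Line 3: deeply (2), long (1), rain (1) → 4 ✓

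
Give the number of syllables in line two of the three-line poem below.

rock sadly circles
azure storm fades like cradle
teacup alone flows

Line two: azure(2) + storm(1) + fades(1) + like(1) + cradle(2) = 7

7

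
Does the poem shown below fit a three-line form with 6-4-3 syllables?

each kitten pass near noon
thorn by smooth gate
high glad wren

Line 1: "each kitten pass near noon": 1+2+1+1+1 = 6 ✓
Line 2: "thorn by smooth gate": 1+1+1+1 = 4 ✓
Line 3: "high glad wren": 1+1+1 = 3 ✓

Yes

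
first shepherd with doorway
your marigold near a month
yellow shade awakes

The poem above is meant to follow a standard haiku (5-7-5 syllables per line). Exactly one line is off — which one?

Line 1

Line 1: first (1), shepherd (2), with (1), doorway (2) → 6 (expected 5)
Line 2: your (1), marigold (3), near (1), a (1), month (1) → 7 ✓
Line 3: yellow (2), shade (1), awakes (2) → 5 ✓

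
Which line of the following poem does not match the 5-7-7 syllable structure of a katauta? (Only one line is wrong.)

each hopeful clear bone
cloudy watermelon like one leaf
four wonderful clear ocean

Line 2

Line 1: "each hopeful clear bone": 1+2+1+1 = 5 ✓
Line 2: "cloudy watermelon like one leaf": 2+4+1+1+1 = 9 (expected 7)
Line 3: "four wonderful clear ocean": 1+3+1+2 = 7 ✓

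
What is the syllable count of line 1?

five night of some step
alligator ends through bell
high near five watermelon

Line 1: five(1) + night(1) + of(1) + some(1) + step(1) = 5

5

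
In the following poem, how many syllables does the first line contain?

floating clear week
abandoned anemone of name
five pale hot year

4

The first line: floating (2), clear (1), week (1) → 4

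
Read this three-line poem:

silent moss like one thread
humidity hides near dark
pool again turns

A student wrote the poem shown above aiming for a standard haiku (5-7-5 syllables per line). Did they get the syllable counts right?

Line 1: silent(2) + moss(1) + like(1) + one(1) + thread(1) = 6 (expected 5)
Line 2: humidity(4) + hides(1) + near(1) + dark(1) = 7 ✓
Line 3: pool(1) + again(2) + turns(1) = 4 (expected 5)

No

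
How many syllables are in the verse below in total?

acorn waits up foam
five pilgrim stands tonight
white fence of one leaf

Line 1: "acorn waits up foam": 2+1+1+1 = 5
Line 2: "five pilgrim stands tonight": 1+2+1+2 = 6
Line 3: "white fence of one leaf": 1+1+1+1+1 = 5
Total: 5 + 6 + 5 = 16

16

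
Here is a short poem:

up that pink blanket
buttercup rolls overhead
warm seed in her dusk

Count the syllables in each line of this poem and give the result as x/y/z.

Line 1: "up that pink blanket": 1+1+1+2 = 5
Line 2: "buttercup rolls overhead": 3+1+3 = 7
Line 3: "warm seed in her dusk": 1+1+1+1+1 = 5

5/7/5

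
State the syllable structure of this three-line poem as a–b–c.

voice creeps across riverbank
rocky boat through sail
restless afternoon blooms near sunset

7–5–9

Line 1: voice (1), creeps (1), across (2), riverbank (3) → 7
Line 2: rocky (2), boat (1), through (1), sail (1) → 5
Line 3: restless (2), afternoon (3), blooms (1), near (1), sunset (2) → 9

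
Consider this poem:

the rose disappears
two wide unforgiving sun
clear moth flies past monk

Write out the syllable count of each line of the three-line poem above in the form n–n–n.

5–7–5

Line 1: the(1) + rose(1) + disappears(3) = 5
Line 2: two(1) + wide(1) + unforgiving(4) + sun(1) = 7
Line 3: clear(1) + moth(1) + flies(1) + past(1) + monk(1) = 5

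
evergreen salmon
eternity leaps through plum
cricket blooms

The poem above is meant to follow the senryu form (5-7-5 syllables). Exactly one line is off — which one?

The third line

Line 1: "evergreen salmon": 3+2 = 5 ✓
Line 2: "eternity leaps through plum": 4+1+1+1 = 7 ✓
Line 3: "cricket blooms": 2+1 = 3 (expected 5)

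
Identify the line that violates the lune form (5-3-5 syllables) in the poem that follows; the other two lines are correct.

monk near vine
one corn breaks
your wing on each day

Line 1

Line 1: monk(1) + near(1) + vine(1) = 3 (expected 5)
Line 2: one(1) + corn(1) + breaks(1) = 3 ✓
Line 3: your(1) + wing(1) + on(1) + each(1) + day(1) = 5 ✓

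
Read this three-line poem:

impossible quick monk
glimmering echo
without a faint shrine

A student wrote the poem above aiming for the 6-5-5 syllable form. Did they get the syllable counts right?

Line 1: impossible (4), quick (1), monk (1) → 6 ✓
Line 2: glimmering (3), echo (2) → 5 ✓
Line 3: without (2), a (1), faint (1), shrine (1) → 5 ✓

Yes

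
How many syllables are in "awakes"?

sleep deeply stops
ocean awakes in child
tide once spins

2

"awakes" has 2 syllables.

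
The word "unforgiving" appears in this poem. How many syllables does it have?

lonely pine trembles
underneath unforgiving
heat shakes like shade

4

"unforgiving" has 4 syllables.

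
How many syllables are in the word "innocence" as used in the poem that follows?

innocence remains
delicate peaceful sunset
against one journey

3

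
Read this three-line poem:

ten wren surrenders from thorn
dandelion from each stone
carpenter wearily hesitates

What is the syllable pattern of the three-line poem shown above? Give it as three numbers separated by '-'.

7-7-9

Line 1: "ten wren surrenders from thorn": 1+1+3+1+1 = 7
Line 2: "dandelion from each stone": 4+1+1+1 = 7
Line 3: "carpenter wearily hesitates": 3+3+3 = 9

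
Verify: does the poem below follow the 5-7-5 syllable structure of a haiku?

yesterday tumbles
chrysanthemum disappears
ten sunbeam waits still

Yes

Line 1: yesterday (3), tumbles (2) → 5 ✓
Line 2: chrysanthemum (4), disappears (3) → 7 ✓
Line 3: ten (1), sunbeam (2), waits (1), still (1) → 5 ✓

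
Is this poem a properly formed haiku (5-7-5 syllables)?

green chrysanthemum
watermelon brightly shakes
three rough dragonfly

Yes

Line 1: green (1), chrysanthemum (4) → 5 ✓
Line 2: watermelon (4), brightly (2), shakes (1) → 7 ✓
Line 3: three (1), rough (1), dragonfly (3) → 5 ✓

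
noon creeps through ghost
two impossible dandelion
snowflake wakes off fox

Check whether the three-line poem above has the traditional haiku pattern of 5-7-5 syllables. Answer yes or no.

Line 1: noon (1), creeps (1), through (1), ghost (1) → 4 (expected 5)
Line 2: two (1), impossible (4), dandelion (4) → 9 (expected 7)
Line 3: snowflake (2), wakes (1), off (1), fox (1) → 5 ✓

No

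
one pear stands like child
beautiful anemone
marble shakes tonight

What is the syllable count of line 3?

Line 3: "marble shakes tonight": 2+1+2 = 5

5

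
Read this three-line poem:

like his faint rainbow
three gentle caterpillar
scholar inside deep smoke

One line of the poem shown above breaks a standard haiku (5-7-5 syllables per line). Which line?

Line 1: "like his faint rainbow": 1+1+1+2 = 5 ✓
Line 2: "three gentle caterpillar": 1+2+4 = 7 ✓
Line 3: "scholar inside deep smoke": 2+2+1+1 = 6 (expected 5)

Line 3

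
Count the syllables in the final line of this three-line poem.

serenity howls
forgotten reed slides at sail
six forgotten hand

5

The final line: six (1), forgotten (3), hand (1) → 5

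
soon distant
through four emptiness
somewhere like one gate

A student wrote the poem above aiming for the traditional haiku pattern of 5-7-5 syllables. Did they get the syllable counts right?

Line 1: soon(1) + distant(2) = 3 (expected 5)
Line 2: through(1) + four(1) + emptiness(3) = 5 (expected 7)
Line 3: somewhere(2) + like(1) + one(1) + gate(1) = 5 ✓

No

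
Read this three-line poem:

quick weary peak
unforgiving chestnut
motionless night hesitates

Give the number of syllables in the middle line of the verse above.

6

The middle line: "unforgiving chestnut": 4+2 = 6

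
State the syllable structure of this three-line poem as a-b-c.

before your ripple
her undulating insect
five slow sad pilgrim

5-7-5

Line 1: before (2), your (1), ripple (2) → 5
Line 2: her (1), undulating (4), insect (2) → 7
Line 3: five (1), slow (1), sad (1), pilgrim (2) → 5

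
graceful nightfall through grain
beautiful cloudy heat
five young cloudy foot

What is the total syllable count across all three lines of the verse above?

17

Line 1: "graceful nightfall through grain": 2+2+1+1 = 6
Line 2: "beautiful cloudy heat": 3+2+1 = 6
Line 3: "five young cloudy foot": 1+1+2+1 = 5
Total: 6 + 6 + 5 = 17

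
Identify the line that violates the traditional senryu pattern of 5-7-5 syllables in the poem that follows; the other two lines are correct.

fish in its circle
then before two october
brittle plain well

The third line

Line 1: fish (1), in (1), its (1), circle (2) → 5 ✓
Line 2: then (1), before (2), two (1), october (3) → 7 ✓
Line 3: brittle (2), plain (1), well (1) → 4 (expected 5)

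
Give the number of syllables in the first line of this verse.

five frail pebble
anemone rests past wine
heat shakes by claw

4

The first line: "five frail pebble": 1+1+2 = 4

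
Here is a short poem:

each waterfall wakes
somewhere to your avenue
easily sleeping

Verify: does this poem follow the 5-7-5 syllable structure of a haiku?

Yes

Line 1: each (1), waterfall (3), wakes (1) → 5 ✓
Line 2: somewhere (2), to (1), your (1), avenue (3) → 7 ✓
Line 3: easily (3), sleeping (2) → 5 ✓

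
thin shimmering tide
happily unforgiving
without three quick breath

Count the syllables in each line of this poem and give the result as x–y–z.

Line 1: "thin shimmering tide": 1+3+1 = 5
Line 2: "happily unforgiving": 3+4 = 7
Line 3: "without three quick breath": 2+1+1+1 = 5

5–7–5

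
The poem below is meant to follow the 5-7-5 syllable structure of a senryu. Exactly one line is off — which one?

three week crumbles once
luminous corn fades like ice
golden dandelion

Line 1: three(1) + week(1) + crumbles(2) + once(1) = 5 ✓
Line 2: luminous(3) + corn(1) + fades(1) + like(1) + ice(1) = 7 ✓
Line 3: golden(2) + dandelion(4) = 6 (expected 5)

The third line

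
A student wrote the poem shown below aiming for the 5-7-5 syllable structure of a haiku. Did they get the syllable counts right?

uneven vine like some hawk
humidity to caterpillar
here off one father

Line 1: uneven(3) + vine(1) + like(1) + some(1) + hawk(1) = 7 (expected 5)
Line 2: humidity(4) + to(1) + caterpillar(4) = 9 (expected 7)
Line 3: here(1) + off(1) + one(1) + father(2) = 5 ✓

No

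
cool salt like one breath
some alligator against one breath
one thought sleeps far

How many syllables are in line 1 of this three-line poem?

Line 1: "cool salt like one breath": 1+1+1+1+1 = 5

5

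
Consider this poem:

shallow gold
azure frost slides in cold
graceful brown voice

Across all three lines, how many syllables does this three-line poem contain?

13

Line 1: "shallow gold": 2+1 = 3
Line 2: "azure frost slides in cold": 2+1+1+1+1 = 6
Line 3: "graceful brown voice": 2+1+1 = 4
Total: 3 + 6 + 4 = 13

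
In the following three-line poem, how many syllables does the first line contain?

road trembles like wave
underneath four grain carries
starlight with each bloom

The first line: road (1), trembles (2), like (1), wave (1) → 5

5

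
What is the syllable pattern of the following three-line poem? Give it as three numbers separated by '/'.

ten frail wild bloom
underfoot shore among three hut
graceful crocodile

4/8/5

Line 1: ten(1) + frail(1) + wild(1) + bloom(1) = 4
Line 2: underfoot(3) + shore(1) + among(2) + three(1) + hut(1) = 8
Line 3: graceful(2) + crocodile(3) = 5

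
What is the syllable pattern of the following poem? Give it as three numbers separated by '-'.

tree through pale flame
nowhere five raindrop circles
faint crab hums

Line 1: "tree through pale flame": 1+1+1+1 = 4
Line 2: "nowhere five raindrop circles": 2+1+2+2 = 7
Line 3: "faint crab hums": 1+1+1 = 3

4-7-3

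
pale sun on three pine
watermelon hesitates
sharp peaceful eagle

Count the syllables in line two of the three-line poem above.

Line two: "watermelon hesitates": 4+3 = 7

7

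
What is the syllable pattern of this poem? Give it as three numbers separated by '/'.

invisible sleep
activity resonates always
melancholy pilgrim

5/9/6

Line 1: invisible(4) + sleep(1) = 5
Line 2: activity(4) + resonates(3) + always(2) = 9
Line 3: melancholy(4) + pilgrim(2) = 6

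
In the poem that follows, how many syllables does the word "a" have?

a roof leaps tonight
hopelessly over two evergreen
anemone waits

"a" has 1 syllable.

1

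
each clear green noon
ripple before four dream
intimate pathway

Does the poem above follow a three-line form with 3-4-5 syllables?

No

Line 1: "each clear green noon": 1+1+1+1 = 4 (expected 3)
Line 2: "ripple before four dream": 2+2+1+1 = 6 (expected 4)
Line 3: "intimate pathway": 3+2 = 5 ✓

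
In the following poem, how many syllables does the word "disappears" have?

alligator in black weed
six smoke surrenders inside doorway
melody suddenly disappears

3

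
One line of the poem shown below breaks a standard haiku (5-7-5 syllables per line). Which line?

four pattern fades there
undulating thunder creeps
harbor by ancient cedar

Line 1: four(1) + pattern(2) + fades(1) + there(1) = 5 ✓
Line 2: undulating(4) + thunder(2) + creeps(1) = 7 ✓
Line 3: harbor(2) + by(1) + ancient(2) + cedar(2) = 7 (expected 5)

The third line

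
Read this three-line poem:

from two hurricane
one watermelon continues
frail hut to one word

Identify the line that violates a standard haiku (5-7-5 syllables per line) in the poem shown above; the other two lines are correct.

Line 1: "from two hurricane": 1+1+3 = 5 ✓
Line 2: "one watermelon continues": 1+4+3 = 8 (expected 7)
Line 3: "frail hut to one word": 1+1+1+1+1 = 5 ✓

The second line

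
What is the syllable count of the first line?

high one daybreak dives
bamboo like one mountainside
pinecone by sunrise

The first line: "high one daybreak dives": 1+1+2+1 = 5

5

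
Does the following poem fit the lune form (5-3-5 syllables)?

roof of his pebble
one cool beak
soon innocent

Line 1: "roof of his pebble": 1+1+1+2 = 5 ✓
Line 2: "one cool beak": 1+1+1 = 3 ✓
Line 3: "soon innocent": 1+3 = 4 (expected 5)

No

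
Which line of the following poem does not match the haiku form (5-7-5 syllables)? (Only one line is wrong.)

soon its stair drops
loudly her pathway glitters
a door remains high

Line 1: soon (1), its (1), stair (1), drops (1) → 4 (expected 5)
Line 2: loudly (2), her (1), pathway (2), glitters (2) → 7 ✓
Line 3: a (1), door (1), remains (2), high (1) → 5 ✓

Line 1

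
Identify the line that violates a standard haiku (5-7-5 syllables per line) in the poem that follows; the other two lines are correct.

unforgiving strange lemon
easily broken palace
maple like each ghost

Line 1

Line 1: unforgiving(4) + strange(1) + lemon(2) = 7 (expected 5)
Line 2: easily(3) + broken(2) + palace(2) = 7 ✓
Line 3: maple(2) + like(1) + each(1) + ghost(1) = 5 ✓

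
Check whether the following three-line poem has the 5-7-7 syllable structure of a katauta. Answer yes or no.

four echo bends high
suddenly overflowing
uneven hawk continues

Line 1: "four echo bends high": 1+2+1+1 = 5 ✓
Line 2: "suddenly overflowing": 3+4 = 7 ✓
Line 3: "uneven hawk continues": 3+1+3 = 7 ✓

Yes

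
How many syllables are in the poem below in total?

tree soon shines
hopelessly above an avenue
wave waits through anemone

Line 1: tree (1), soon (1), shines (1) → 3
Line 2: hopelessly (3), above (2), an (1), avenue (3) → 9
Line 3: wave (1), waits (1), through (1), anemone (4) → 7
Total: 3 + 9 + 7 = 19

19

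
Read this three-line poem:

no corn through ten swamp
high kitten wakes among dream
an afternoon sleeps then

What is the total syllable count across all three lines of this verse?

Line 1: "no corn through ten swamp": 1+1+1+1+1 = 5
Line 2: "high kitten wakes among dream": 1+2+1+2+1 = 7
Line 3: "an afternoon sleeps then": 1+3+1+1 = 6
Total: 5 + 7 + 6 = 18

18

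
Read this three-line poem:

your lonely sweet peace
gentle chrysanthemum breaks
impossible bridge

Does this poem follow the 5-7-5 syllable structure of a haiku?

Line 1: "your lonely sweet peace": 1+2+1+1 = 5 ✓
Line 2: "gentle chrysanthemum breaks": 2+4+1 = 7 ✓
Line 3: "impossible bridge": 4+1 = 5 ✓

Yes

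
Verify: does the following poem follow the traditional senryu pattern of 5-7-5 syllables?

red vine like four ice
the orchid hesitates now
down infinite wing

Yes

Line 1: red(1) + vine(1) + like(1) + four(1) + ice(1) = 5 ✓
Line 2: the(1) + orchid(2) + hesitates(3) + now(1) = 7 ✓
Line 3: down(1) + infinite(3) + wing(1) = 5 ✓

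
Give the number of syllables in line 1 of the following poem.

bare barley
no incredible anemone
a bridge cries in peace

Line 1: bare (1), barley (2) → 3

3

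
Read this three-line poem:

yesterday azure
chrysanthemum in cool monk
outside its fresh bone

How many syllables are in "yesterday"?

3

"yesterday" has 3 syllables.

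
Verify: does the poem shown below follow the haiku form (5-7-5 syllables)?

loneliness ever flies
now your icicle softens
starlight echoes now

Line 1: loneliness(3) + ever(2) + flies(1) = 6 (expected 5)
Line 2: now(1) + your(1) + icicle(3) + softens(2) = 7 ✓
Line 3: starlight(2) + echoes(2) + now(1) = 5 ✓

No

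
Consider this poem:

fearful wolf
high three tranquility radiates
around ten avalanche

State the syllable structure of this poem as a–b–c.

3–9–6

Line 1: "fearful wolf": 2+1 = 3
Line 2: "high three tranquility radiates": 1+1+4+3 = 9
Line 3: "around ten avalanche": 2+1+3 = 6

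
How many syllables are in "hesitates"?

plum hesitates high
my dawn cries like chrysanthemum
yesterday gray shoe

3

"hesitates" has 3 syllables.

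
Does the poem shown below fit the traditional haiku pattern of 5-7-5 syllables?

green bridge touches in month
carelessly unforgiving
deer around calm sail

No

Line 1: green (1), bridge (1), touches (2), in (1), month (1) → 6 (expected 5)
Line 2: carelessly (3), unforgiving (4) → 7 ✓
Line 3: deer (1), around (2), calm (1), sail (1) → 5 ✓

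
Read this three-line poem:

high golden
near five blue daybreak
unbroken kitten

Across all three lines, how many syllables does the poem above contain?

Line 1: high (1), golden (2) → 3
Line 2: near (1), five (1), blue (1), daybreak (2) → 5
Line 3: unbroken (3), kitten (2) → 5
Total: 3 + 5 + 5 = 13

13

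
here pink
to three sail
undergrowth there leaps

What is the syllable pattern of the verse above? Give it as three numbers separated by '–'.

Line 1: here (1), pink (1) → 2
Line 2: to (1), three (1), sail (1) → 3
Line 3: undergrowth (3), there (1), leaps (1) → 5

2–3–5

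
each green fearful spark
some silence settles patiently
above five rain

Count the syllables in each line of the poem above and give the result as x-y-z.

Line 1: "each green fearful spark": 1+1+2+1 = 5
Line 2: "some silence settles patiently": 1+2+2+3 = 8
Line 3: "above five rain": 2+1+1 = 4

5-8-4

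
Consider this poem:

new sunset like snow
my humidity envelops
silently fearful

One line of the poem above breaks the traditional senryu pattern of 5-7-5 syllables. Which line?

Line 1: new (1), sunset (2), like (1), snow (1) → 5 ✓
Line 2: my (1), humidity (4), envelops (3) → 8 (expected 7)
Line 3: silently (3), fearful (2) → 5 ✓

The second line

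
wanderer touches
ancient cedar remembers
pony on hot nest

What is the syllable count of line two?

Line two: "ancient cedar remembers": 2+2+3 = 7

7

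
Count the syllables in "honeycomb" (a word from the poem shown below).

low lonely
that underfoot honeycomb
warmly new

3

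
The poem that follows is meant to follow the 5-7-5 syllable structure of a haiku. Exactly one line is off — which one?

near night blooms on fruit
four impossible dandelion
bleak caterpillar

Line 1: near(1) + night(1) + blooms(1) + on(1) + fruit(1) = 5 ✓
Line 2: four(1) + impossible(4) + dandelion(4) = 9 (expected 7)
Line 3: bleak(1) + caterpillar(4) = 5 ✓

The second line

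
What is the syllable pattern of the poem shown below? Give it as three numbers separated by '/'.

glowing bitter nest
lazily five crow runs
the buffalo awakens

5/6/7

Line 1: "glowing bitter nest": 2+2+1 = 5
Line 2: "lazily five crow runs": 3+1+1+1 = 6
Line 3: "the buffalo awakens": 1+3+3 = 7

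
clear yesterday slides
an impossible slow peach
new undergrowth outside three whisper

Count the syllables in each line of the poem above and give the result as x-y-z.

Line 1: clear(1) + yesterday(3) + slides(1) = 5
Line 2: an(1) + impossible(4) + slow(1) + peach(1) = 7
Line 3: new(1) + undergrowth(3) + outside(2) + three(1) + whisper(2) = 9

5-7-9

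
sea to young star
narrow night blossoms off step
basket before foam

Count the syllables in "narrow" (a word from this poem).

2

"narrow" has 2 syllables.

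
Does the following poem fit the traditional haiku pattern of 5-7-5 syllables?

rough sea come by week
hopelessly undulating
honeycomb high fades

Line 1: rough(1) + sea(1) + come(1) + by(1) + week(1) = 5 ✓
Line 2: hopelessly(3) + undulating(4) = 7 ✓
Line 3: honeycomb(3) + high(1) + fades(1) = 5 ✓

Yes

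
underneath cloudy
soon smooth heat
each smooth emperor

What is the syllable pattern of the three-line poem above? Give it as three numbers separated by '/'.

Line 1: "underneath cloudy": 3+2 = 5
Line 2: "soon smooth heat": 1+1+1 = 3
Line 3: "each smooth emperor": 1+1+3 = 5

5/3/5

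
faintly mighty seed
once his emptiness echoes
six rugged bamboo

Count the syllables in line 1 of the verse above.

Line 1: faintly (2), mighty (2), seed (1) → 5

5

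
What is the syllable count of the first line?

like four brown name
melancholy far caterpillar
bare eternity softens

The first line: like(1) + four(1) + brown(1) + name(1) = 4

4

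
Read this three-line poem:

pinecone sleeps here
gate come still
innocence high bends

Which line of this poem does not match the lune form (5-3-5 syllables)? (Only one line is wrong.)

Line 1: "pinecone sleeps here": 2+1+1 = 4 (expected 5)
Line 2: "gate come still": 1+1+1 = 3 ✓
Line 3: "innocence high bends": 3+1+1 = 5 ✓

Line 1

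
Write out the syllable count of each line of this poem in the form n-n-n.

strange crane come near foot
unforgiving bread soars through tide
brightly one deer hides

Line 1: "strange crane come near foot": 1+1+1+1+1 = 5
Line 2: "unforgiving bread soars through tide": 4+1+1+1+1 = 8
Line 3: "brightly one deer hides": 2+1+1+1 = 5

5-8-5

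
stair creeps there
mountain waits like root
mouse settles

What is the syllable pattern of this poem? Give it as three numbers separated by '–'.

3–5–3

Line 1: stair (1), creeps (1), there (1) → 3
Line 2: mountain (2), waits (1), like (1), root (1) → 5
Line 3: mouse (1), settles (2) → 3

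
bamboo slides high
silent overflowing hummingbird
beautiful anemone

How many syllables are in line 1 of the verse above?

Line 1: "bamboo slides high": 2+1+1 = 4

4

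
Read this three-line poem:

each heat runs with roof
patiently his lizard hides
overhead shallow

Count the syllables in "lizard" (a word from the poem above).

2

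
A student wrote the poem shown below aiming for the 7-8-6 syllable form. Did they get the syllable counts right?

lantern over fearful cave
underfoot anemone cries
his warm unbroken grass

Line 1: lantern(2) + over(2) + fearful(2) + cave(1) = 7 ✓
Line 2: underfoot(3) + anemone(4) + cries(1) = 8 ✓
Line 3: his(1) + warm(1) + unbroken(3) + grass(1) = 6 ✓

Yes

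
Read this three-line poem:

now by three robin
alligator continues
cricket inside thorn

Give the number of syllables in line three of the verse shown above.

Line three: cricket(2) + inside(2) + thorn(1) = 5

5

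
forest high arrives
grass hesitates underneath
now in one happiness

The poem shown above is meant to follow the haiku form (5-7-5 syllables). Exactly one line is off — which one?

Line 1: forest (2), high (1), arrives (2) → 5 ✓
Line 2: grass (1), hesitates (3), underneath (3) → 7 ✓
Line 3: now (1), in (1), one (1), happiness (3) → 6 (expected 5)

The third line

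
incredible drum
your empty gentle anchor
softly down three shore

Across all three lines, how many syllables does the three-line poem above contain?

17

Line 1: "incredible drum": 4+1 = 5
Line 2: "your empty gentle anchor": 1+2+2+2 = 7
Line 3: "softly down three shore": 2+1+1+1 = 5
Total: 5 + 7 + 5 = 17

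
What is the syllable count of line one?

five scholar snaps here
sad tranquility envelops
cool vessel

5

Line one: five (1), scholar (2), snaps (1), here (1) → 5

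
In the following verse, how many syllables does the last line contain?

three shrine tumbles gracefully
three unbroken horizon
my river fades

The last line: "my river fades": 1+2+1 = 4

4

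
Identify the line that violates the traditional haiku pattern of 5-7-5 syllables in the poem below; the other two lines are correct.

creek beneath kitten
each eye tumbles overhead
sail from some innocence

Line 3

Line 1: creek(1) + beneath(2) + kitten(2) = 5 ✓
Line 2: each(1) + eye(1) + tumbles(2) + overhead(3) = 7 ✓
Line 3: sail(1) + from(1) + some(1) + innocence(3) = 6 (expected 5)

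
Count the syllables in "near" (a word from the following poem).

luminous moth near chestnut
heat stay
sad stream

1

"near" has 1 syllable.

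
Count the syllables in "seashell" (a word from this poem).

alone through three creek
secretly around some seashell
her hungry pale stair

2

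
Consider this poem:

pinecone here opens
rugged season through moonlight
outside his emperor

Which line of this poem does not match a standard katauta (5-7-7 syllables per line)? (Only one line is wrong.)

Line 1: pinecone (2), here (1), opens (2) → 5 ✓
Line 2: rugged (2), season (2), through (1), moonlight (2) → 7 ✓
Line 3: outside (2), his (1), emperor (3) → 6 (expected 7)

Line 3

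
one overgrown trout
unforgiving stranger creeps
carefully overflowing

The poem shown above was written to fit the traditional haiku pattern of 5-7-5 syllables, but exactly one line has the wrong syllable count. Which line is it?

Line 1: one (1), overgrown (3), trout (1) → 5 ✓
Line 2: unforgiving (4), stranger (2), creeps (1) → 7 ✓
Line 3: carefully (3), overflowing (4) → 7 (expected 5)

Line 3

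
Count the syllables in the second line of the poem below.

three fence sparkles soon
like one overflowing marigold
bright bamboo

9

The second line: "like one overflowing marigold": 1+1+4+3 = 9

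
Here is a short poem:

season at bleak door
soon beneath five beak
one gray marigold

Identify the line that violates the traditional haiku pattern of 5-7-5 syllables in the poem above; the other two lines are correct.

The second line

Line 1: season (2), at (1), bleak (1), door (1) → 5 ✓
Line 2: soon (1), beneath (2), five (1), beak (1) → 5 (expected 7)
Line 3: one (1), gray (1), marigold (3) → 5 ✓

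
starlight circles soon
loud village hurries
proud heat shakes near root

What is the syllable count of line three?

Line three: "proud heat shakes near root": 1+1+1+1+1 = 5

5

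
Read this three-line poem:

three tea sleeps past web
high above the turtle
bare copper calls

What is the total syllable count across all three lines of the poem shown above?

15

Line 1: three(1) + tea(1) + sleeps(1) + past(1) + web(1) = 5
Line 2: high(1) + above(2) + the(1) + turtle(2) = 6
Line 3: bare(1) + copper(2) + calls(1) = 4
Total: 5 + 6 + 4 = 15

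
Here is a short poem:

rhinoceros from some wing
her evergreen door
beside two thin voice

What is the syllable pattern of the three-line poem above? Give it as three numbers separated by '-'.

Line 1: rhinoceros(4) + from(1) + some(1) + wing(1) = 7
Line 2: her(1) + evergreen(3) + door(1) = 5
Line 3: beside(2) + two(1) + thin(1) + voice(1) = 5

7-5-5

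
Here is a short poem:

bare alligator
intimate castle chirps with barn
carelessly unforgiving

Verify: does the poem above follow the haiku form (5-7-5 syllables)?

Line 1: bare(1) + alligator(4) = 5 ✓
Line 2: intimate(3) + castle(2) + chirps(1) + with(1) + barn(1) = 8 (expected 7)
Line 3: carelessly(3) + unforgiving(4) = 7 (expected 5)

No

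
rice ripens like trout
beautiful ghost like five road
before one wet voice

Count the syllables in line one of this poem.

Line one: "rice ripens like trout": 1+2+1+1 = 5

5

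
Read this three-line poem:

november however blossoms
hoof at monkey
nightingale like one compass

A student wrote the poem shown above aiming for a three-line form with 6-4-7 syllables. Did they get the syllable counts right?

No

Line 1: november (3), however (3), blossoms (2) → 8 (expected 6)
Line 2: hoof (1), at (1), monkey (2) → 4 ✓
Line 3: nightingale (3), like (1), one (1), compass (2) → 7 ✓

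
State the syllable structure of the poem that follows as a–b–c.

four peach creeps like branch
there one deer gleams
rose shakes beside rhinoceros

5–4–8

Line 1: "four peach creeps like branch": 1+1+1+1+1 = 5
Line 2: "there one deer gleams": 1+1+1+1 = 4
Line 3: "rose shakes beside rhinoceros": 1+1+2+4 = 8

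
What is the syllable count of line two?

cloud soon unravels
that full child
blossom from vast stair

Line two: that(1) + full(1) + child(1) = 3

3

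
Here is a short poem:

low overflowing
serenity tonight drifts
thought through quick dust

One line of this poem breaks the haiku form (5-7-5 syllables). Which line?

Line 1: low (1), overflowing (4) → 5 ✓
Line 2: serenity (4), tonight (2), drifts (1) → 7 ✓
Line 3: thought (1), through (1), quick (1), dust (1) → 4 (expected 5)

The third line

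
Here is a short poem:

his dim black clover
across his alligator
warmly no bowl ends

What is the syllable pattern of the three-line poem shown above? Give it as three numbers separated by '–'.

Line 1: "his dim black clover": 1+1+1+2 = 5
Line 2: "across his alligator": 2+1+4 = 7
Line 3: "warmly no bowl ends": 2+1+1+1 = 5

5–7–5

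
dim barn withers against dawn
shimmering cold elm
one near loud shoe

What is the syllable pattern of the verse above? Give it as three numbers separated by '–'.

7–5–4

Line 1: "dim barn withers against dawn": 1+1+2+2+1 = 7
Line 2: "shimmering cold elm": 3+1+1 = 5
Line 3: "one near loud shoe": 1+1+1+1 = 4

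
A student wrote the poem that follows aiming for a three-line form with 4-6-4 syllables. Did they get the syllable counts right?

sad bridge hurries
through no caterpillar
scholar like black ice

Line 1: sad (1), bridge (1), hurries (2) → 4 ✓
Line 2: through (1), no (1), caterpillar (4) → 6 ✓
Line 3: scholar (2), like (1), black (1), ice (1) → 5 (expected 4)

No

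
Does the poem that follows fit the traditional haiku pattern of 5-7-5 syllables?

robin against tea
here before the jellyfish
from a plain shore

Line 1: robin (2), against (2), tea (1) → 5 ✓
Line 2: here (1), before (2), the (1), jellyfish (3) → 7 ✓
Line 3: from (1), a (1), plain (1), shore (1) → 4 (expected 5)

No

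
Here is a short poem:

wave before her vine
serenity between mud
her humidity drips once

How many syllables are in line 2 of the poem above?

Line 2: serenity (4), between (2), mud (1) → 7

7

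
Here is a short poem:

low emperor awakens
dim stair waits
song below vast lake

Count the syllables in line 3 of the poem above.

5

Line 3: song (1), below (2), vast (1), lake (1) → 5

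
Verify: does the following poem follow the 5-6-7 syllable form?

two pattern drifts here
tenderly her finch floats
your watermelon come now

Line 1: "two pattern drifts here": 1+2+1+1 = 5 ✓
Line 2: "tenderly her finch floats": 3+1+1+1 = 6 ✓
Line 3: "your watermelon come now": 1+4+1+1 = 7 ✓

Yes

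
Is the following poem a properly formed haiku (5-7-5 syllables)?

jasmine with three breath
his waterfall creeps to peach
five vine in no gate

Yes

Line 1: jasmine(2) + with(1) + three(1) + breath(1) = 5 ✓
Line 2: his(1) + waterfall(3) + creeps(1) + to(1) + peach(1) = 7 ✓
Line 3: five(1) + vine(1) + in(1) + no(1) + gate(1) = 5 ✓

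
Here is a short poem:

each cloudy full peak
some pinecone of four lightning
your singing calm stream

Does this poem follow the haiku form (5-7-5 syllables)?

Yes

Line 1: each (1), cloudy (2), full (1), peak (1) → 5 ✓
Line 2: some (1), pinecone (2), of (1), four (1), lightning (2) → 7 ✓
Line 3: your (1), singing (2), calm (1), stream (1) → 5 ✓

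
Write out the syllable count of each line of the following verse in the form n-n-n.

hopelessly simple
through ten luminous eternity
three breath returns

5-9-4

Line 1: "hopelessly simple": 3+2 = 5
Line 2: "through ten luminous eternity": 1+1+3+4 = 9
Line 3: "three breath returns": 1+1+2 = 4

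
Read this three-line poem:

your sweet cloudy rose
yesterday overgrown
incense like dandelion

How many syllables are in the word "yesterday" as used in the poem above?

3

"yesterday" has 3 syllables.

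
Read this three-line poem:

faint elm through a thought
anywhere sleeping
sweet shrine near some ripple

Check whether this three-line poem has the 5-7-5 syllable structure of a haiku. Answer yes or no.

No

Line 1: "faint elm through a thought": 1+1+1+1+1 = 5 ✓
Line 2: "anywhere sleeping": 3+2 = 5 (expected 7)
Line 3: "sweet shrine near some ripple": 1+1+1+1+2 = 6 (expected 5)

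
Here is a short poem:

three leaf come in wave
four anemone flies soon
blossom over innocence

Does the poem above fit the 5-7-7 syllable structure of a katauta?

Line 1: three(1) + leaf(1) + come(1) + in(1) + wave(1) = 5 ✓
Line 2: four(1) + anemone(4) + flies(1) + soon(1) = 7 ✓
Line 3: blossom(2) + over(2) + innocence(3) = 7 ✓

Yes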